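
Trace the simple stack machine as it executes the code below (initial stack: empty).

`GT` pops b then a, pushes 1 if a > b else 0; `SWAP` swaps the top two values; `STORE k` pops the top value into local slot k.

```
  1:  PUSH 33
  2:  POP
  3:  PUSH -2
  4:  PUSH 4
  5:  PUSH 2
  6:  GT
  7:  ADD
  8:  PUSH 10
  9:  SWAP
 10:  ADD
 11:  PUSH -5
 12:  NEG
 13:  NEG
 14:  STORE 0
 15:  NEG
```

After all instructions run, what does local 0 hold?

PUSH 33 : 33
POP     : (empty)
PUSH -2 : -2
PUSH 4  : -2 4
PUSH 2  : -2 4 2
GT      : -2 1
ADD     : -1
PUSH 10 : -1 10
SWAP    : 10 -1
ADD     : 9
PUSH -5 : 9 -5
NEG     : 9 5
NEG     : 9 -5
STORE 0 : 9
NEG     : -9

-5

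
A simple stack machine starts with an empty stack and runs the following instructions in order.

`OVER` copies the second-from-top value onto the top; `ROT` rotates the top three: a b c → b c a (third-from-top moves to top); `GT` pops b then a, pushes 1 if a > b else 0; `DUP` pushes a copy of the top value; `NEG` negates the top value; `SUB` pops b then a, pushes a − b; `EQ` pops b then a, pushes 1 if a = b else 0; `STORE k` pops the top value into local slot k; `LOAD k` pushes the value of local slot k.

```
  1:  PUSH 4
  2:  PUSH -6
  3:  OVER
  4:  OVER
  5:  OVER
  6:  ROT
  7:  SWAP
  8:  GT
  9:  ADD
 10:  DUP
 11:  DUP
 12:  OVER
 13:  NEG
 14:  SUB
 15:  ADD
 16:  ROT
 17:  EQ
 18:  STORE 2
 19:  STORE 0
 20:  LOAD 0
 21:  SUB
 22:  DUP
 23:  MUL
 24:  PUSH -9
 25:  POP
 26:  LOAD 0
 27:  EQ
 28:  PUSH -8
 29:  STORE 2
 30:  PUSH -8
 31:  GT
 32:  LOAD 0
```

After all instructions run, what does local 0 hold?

-6

PUSH 4  : [4]
PUSH -6 : [4, -6]
OVER    : [4, -6, 4]
OVER    : [4, -6, 4, -6]
OVER    : [4, -6, 4, -6, 4]
ROT     : [4, -6, -6, 4, 4]
SWAP    : [4, -6, -6, 4, 4]
GT      : [4, -6, -6, 0]
ADD     : [4, -6, -6]
DUP     : [4, -6, -6, -6]
DUP     : [4, -6, -6, -6, -6]
OVER    : [4, -6, -6, -6, -6, -6]
NEG     : [4, -6, -6, -6, -6, 6]
SUB     : [4, -6, -6, -6, -12]
ADD     : [4, -6, -6, -18]
ROT     : [4, -6, -18, -6]
EQ      : [4, -6, 0]
STORE 2 : [4, -6]
STORE 0 : [4]
LOAD 0  : [4, -6]
SUB     : [10]
DUP     : [10, 10]
MUL     : [100]
PUSH -9 : [100, -9]
POP     : [100]
LOAD 0  : [100, -6]
EQ      : [0]
PUSH -8 : [0, -8]
STORE 2 : [0]
PUSH -8 : [0, -8]
GT      : [1]
LOAD 0  : [1, -6]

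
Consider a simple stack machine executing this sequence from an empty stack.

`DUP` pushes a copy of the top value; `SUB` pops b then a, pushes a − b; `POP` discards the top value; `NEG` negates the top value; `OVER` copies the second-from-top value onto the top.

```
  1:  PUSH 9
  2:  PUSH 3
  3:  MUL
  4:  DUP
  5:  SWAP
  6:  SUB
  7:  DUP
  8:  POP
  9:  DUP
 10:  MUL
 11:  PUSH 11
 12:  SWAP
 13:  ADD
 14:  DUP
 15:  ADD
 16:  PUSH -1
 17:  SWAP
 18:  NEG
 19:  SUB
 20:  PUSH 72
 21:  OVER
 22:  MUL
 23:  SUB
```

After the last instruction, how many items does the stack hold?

PUSH 9  : 9
PUSH 3  : 9 3
MUL     : 27
DUP     : 27 27
SWAP    : 27 27
SUB     : 0
DUP     : 0 0
POP     : 0
DUP     : 0 0
MUL     : 0
PUSH 11 : 0 11
SWAP    : 11 0
ADD     : 11
DUP     : 11 11
ADD     : 22
PUSH -1 : 22 -1
SWAP    : -1 22
NEG     : -1 -22
SUB     : 21
PUSH 72 : 21 72
OVER    : 21 72 21
MUL     : 21 1512
SUB     : -1491

1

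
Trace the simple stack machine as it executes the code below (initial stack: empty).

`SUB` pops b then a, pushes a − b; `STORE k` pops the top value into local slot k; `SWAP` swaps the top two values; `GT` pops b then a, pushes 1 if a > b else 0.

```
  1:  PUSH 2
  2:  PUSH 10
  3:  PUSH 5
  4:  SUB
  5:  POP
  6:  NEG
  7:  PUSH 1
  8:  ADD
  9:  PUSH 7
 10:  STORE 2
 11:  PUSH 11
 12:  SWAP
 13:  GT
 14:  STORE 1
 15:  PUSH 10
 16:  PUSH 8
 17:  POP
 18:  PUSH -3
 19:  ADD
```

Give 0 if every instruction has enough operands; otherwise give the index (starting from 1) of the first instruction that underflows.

0

PUSH 2  : [2]
PUSH 10 : [2, 10]
PUSH 5  : [2, 10, 5]
SUB     : [2, 5]
POP     : [2]
NEG     : [-2]
PUSH 1  : [-2, 1]
ADD     : [-1]
PUSH 7  : [-1, 7]
STORE 2 : [-1]
PUSH 11 : [-1, 11]
SWAP    : [11, -1]
GT      : [1]
STORE 1 : []
PUSH 10 : [10]
PUSH 8  : [10, 8]
POP     : [10]
PUSH -3 : [10, -3]
ADD     : [7]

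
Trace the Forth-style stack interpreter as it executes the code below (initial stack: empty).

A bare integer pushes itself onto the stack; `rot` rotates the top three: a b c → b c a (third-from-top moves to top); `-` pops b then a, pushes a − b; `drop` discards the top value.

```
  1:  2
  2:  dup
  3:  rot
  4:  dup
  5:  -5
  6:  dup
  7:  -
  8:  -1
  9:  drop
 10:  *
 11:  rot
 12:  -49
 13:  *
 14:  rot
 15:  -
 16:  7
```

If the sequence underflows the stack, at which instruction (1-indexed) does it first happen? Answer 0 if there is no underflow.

3

2    [2]
dup  [2, 2]
rot  — needs 3 operands, stack has 2 → underflow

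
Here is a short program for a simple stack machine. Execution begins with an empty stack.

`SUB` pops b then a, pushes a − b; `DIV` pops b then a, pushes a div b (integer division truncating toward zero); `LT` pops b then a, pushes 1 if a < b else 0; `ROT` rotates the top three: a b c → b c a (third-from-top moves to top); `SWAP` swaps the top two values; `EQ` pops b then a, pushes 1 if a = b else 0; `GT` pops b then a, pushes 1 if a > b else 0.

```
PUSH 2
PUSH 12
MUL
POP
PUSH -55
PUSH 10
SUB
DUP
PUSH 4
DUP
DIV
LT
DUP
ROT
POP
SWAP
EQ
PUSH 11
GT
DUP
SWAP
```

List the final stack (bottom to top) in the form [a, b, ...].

PUSH 2   -> [2]
PUSH 12  -> [2, 12]
MUL      -> [24]
POP      -> []
PUSH -55 -> [-55]
PUSH 10  -> [-55, 10]
SUB      -> [-65]
DUP      -> [-65, -65]
PUSH 4   -> [-65, -65, 4]
DUP      -> [-65, -65, 4, 4]
DIV      -> [-65, -65, 1]
LT       -> [-65, 1]
DUP      -> [-65, 1, 1]
ROT      -> [1, 1, -65]
POP      -> [1, 1]
SWAP     -> [1, 1]
EQ       -> [1]
PUSH 11  -> [1, 11]
GT       -> [0]
DUP      -> [0, 0]
SWAP     -> [0, 0]

[0, 0]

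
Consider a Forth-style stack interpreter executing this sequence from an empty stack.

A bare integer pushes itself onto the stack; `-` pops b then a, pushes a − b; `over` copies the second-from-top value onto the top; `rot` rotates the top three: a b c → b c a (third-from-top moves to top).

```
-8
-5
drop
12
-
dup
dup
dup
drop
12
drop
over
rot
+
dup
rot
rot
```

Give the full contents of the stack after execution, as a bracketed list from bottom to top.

-8   → [-8]
-5   → [-8, -5]
drop → [-8]
12   → [-8, 12]
-    → [-20]
dup  → [-20, -20]
dup  → [-20, -20, -20]
dup  → [-20, -20, -20, -20]
drop → [-20, -20, -20]
12   → [-20, -20, -20, 12]
drop → [-20, -20, -20]
over → [-20, -20, -20, -20]
rot  → [-20, -20, -20, -20]
+    → [-20, -20, -40]
dup  → [-20, -20, -40, -40]
rot  → [-20, -40, -40, -20]
rot  → [-20, -40, -20, -40]

[-20, -40, -20, -40]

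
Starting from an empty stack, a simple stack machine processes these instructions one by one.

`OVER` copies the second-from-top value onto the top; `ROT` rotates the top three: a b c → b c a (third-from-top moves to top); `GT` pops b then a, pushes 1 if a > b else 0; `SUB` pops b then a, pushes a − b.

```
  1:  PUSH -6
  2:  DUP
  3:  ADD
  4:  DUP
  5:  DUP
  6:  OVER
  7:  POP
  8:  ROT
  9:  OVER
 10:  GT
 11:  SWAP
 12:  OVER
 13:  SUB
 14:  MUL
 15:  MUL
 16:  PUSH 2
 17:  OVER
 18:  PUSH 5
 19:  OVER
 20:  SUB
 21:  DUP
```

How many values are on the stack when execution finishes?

5

PUSH -6 → -6
DUP     → -6 -6
ADD     → -12
DUP     → -12 -12
DUP     → -12 -12 -12
OVER    → -12 -12 -12 -12
POP     → -12 -12 -12
ROT     → -12 -12 -12
OVER    → -12 -12 -12 -12
GT      → -12 -12 0
SWAP    → -12 0 -12
OVER    → -12 0 -12 0
SUB     → -12 0 -12
MUL     → -12 0
MUL     → 0
PUSH 2  → 0 2
OVER    → 0 2 0
PUSH 5  → 0 2 0 5
OVER    → 0 2 0 5 0
SUB     → 0 2 0 5
DUP     → 0 2 0 5 5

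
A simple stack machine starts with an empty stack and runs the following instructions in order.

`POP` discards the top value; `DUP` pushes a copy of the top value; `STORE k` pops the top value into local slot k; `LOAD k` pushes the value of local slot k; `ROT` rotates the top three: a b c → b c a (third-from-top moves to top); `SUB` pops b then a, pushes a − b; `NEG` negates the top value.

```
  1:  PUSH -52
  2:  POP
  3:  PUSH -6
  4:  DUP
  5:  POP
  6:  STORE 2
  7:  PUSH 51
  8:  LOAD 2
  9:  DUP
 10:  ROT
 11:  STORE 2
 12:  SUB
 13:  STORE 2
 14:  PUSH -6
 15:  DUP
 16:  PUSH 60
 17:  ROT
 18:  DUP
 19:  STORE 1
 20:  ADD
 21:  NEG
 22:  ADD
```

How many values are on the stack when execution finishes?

1

PUSH -52 → -52
POP      → (empty)
PUSH -6  → -6
DUP      → -6 -6
POP      → -6
STORE 2  → (empty)
PUSH 51  → 51
LOAD 2   → 51 -6
DUP      → 51 -6 -6
ROT      → -6 -6 51
STORE 2  → -6 -6
SUB      → 0
STORE 2  → (empty)
PUSH -6  → -6
DUP      → -6 -6
PUSH 60  → -6 -6 60
ROT      → -6 60 -6
DUP      → -6 60 -6 -6
STORE 1  → -6 60 -6
ADD      → -6 54
NEG      → -6 -54
ADD      → -60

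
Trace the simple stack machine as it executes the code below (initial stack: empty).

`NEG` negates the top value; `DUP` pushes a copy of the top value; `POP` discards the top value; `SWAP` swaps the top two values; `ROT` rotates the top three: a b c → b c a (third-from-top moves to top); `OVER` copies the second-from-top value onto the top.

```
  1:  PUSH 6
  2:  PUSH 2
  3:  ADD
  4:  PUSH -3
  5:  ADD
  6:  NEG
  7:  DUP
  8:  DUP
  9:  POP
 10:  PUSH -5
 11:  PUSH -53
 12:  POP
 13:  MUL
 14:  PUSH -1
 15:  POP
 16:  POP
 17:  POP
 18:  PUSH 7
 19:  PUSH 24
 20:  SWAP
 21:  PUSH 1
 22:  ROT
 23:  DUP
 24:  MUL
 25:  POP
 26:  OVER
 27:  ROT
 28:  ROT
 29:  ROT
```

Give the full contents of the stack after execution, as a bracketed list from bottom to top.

[7, 1, 7]

PUSH 6   : [6]
PUSH 2   : [6, 2]
ADD      : [8]
PUSH -3  : [8, -3]
ADD      : [5]
NEG      : [-5]
DUP      : [-5, -5]
DUP      : [-5, -5, -5]
POP      : [-5, -5]
PUSH -5  : [-5, -5, -5]
PUSH -53 : [-5, -5, -5, -53]
POP      : [-5, -5, -5]
MUL      : [-5, 25]
PUSH -1  : [-5, 25, -1]
POP      : [-5, 25]
POP      : [-5]
POP      : []
PUSH 7   : [7]
PUSH 24  : [7, 24]
SWAP     : [24, 7]
PUSH 1   : [24, 7, 1]
ROT      : [7, 1, 24]
DUP      : [7, 1, 24, 24]
MUL      : [7, 1, 576]
POP      : [7, 1]
OVER     : [7, 1, 7]
ROT      : [1, 7, 7]
ROT      : [7, 7, 1]
ROT      : [7, 1, 7]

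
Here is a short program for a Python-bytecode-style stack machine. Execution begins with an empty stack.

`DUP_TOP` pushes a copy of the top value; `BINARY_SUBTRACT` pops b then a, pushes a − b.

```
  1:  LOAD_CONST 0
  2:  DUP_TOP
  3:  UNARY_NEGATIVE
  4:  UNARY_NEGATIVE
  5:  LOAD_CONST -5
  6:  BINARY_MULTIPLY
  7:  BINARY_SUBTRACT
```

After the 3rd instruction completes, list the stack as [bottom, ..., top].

[0, 0]

LOAD_CONST 0   : 0
DUP_TOP        : 0 0
UNARY_NEGATIVE : 0 0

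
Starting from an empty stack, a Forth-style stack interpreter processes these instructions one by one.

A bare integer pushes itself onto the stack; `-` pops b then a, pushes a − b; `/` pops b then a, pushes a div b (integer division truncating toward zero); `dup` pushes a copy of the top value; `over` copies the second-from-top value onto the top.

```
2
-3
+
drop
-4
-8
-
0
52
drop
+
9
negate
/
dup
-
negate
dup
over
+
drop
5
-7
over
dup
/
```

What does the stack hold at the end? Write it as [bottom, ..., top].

[0, 5, -7, 1]

2      → [2]
-3     → [2, -3]
+      → [-1]
drop   → []
-4     → [-4]
-8     → [-4, -8]
-      → [4]
0      → [4, 0]
52     → [4, 0, 52]
drop   → [4, 0]
+      → [4]
9      → [4, 9]
negate → [4, -9]
/      → [0]
dup    → [0, 0]
-      → [0]
negate → [0]
dup    → [0, 0]
over   → [0, 0, 0]
+      → [0, 0]
drop   → [0]
5      → [0, 5]
-7     → [0, 5, -7]
over   → [0, 5, -7, 5]
dup    → [0, 5, -7, 5, 5]
/      → [0, 5, -7, 1]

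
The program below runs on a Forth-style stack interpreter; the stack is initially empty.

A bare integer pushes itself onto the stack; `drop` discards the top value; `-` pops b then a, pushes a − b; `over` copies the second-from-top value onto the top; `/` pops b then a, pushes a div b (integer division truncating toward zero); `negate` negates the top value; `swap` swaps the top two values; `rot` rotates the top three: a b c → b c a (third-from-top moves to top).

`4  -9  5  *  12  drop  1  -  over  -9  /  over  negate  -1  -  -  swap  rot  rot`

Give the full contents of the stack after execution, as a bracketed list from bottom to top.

4      → [4]
-9     → [4, -9]
5      → [4, -9, 5]
*      → [4, -45]
12     → [4, -45, 12]
drop   → [4, -45]
1      → [4, -45, 1]
-      → [4, -46]
over   → [4, -46, 4]
-9     → [4, -46, 4, -9]
/      → [4, -46, 0]
over   → [4, -46, 0, -46]
negate → [4, -46, 0, 46]
-1     → [4, -46, 0, 46, -1]
-      → [4, -46, 0, 47]
-      → [4, -46, -47]
swap   → [4, -47, -46]
rot    → [-47, -46, 4]
rot    → [-46, 4, -47]

[-46, 4, -47]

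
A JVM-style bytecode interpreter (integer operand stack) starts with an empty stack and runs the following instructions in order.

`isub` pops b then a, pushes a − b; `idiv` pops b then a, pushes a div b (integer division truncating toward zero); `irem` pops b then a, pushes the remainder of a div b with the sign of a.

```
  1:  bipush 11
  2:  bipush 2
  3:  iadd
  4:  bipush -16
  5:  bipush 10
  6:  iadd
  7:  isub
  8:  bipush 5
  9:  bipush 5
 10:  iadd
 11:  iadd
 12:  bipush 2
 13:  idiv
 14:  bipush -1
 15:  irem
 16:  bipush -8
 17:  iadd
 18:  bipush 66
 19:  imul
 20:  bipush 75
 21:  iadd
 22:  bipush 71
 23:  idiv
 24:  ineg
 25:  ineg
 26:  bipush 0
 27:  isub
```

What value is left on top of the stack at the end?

-6

bipush 11  : [11]
bipush 2   : [11, 2]
iadd       : [13]
bipush -16 : [13, -16]
bipush 10  : [13, -16, 10]
iadd       : [13, -6]
isub       : [19]
bipush 5   : [19, 5]
bipush 5   : [19, 5, 5]
iadd       : [19, 10]
iadd       : [29]
bipush 2   : [29, 2]
idiv       : [14]
bipush -1  : [14, -1]
irem       : [0]
bipush -8  : [0, -8]
iadd       : [-8]
bipush 66  : [-8, 66]
imul       : [-528]
bipush 75  : [-528, 75]
iadd       : [-453]
bipush 71  : [-453, 71]
idiv       : [-6]
ineg       : [6]
ineg       : [-6]
bipush 0   : [-6, 0]
isub       : [-6]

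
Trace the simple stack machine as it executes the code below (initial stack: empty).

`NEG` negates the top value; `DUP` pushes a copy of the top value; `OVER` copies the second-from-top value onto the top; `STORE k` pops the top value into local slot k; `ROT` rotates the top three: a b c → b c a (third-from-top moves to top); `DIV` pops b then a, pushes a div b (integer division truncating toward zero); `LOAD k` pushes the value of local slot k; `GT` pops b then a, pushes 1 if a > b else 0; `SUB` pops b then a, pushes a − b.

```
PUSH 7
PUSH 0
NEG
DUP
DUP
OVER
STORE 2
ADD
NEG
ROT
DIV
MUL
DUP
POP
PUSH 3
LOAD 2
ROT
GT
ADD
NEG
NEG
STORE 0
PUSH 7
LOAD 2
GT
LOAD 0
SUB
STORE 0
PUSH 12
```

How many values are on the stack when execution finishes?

PUSH 7  -> 7
PUSH 0  -> 7 0
NEG     -> 7 0
DUP     -> 7 0 0
DUP     -> 7 0 0 0
OVER    -> 7 0 0 0 0
STORE 2 -> 7 0 0 0
ADD     -> 7 0 0
NEG     -> 7 0 0
ROT     -> 0 0 7
DIV     -> 0 0
MUL     -> 0
DUP     -> 0 0
POP     -> 0
PUSH 3  -> 0 3
LOAD 2  -> 0 3 0
ROT     -> 3 0 0
GT      -> 3 0
ADD     -> 3
NEG     -> -3
NEG     -> 3
STORE 0 -> (empty)
PUSH 7  -> 7
LOAD 2  -> 7 0
GT      -> 1
LOAD 0  -> 1 3
SUB     -> -2
STORE 0 -> (empty)
PUSH 12 -> 12

1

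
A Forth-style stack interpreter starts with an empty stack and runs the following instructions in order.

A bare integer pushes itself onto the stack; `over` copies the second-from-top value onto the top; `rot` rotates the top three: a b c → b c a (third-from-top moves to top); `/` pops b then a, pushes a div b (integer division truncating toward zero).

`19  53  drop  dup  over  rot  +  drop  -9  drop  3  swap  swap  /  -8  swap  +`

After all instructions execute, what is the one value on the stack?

19   -> 19
53   -> 19 53
drop -> 19
dup  -> 19 19
over -> 19 19 19
rot  -> 19 19 19
+    -> 19 38
drop -> 19
-9   -> 19 -9
drop -> 19
3    -> 19 3
swap -> 3 19
swap -> 19 3
/    -> 6
-8   -> 6 -8
swap -> -8 6
+    -> -2

-2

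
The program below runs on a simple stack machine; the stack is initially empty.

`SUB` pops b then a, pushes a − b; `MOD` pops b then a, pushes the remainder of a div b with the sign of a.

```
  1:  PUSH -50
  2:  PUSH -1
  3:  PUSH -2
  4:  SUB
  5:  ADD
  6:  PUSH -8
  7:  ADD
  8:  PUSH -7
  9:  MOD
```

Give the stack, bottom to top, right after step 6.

[-49, -8]

PUSH -50 → [-50]
PUSH -1  → [-50, -1]
PUSH -2  → [-50, -1, -2]
SUB      → [-50, 1]
ADD      → [-49]
PUSH -8  → [-49, -8]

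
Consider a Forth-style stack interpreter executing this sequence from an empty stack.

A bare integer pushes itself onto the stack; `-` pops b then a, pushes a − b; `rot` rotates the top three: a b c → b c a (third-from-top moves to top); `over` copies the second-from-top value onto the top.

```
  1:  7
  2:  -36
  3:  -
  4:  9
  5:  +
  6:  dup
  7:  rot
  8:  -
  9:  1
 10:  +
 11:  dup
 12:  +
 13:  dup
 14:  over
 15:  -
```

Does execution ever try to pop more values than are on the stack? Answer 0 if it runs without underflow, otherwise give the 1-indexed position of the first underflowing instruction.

7   : [7]
-36 : [7, -36]
-   : [43]
9   : [43, 9]
+   : [52]
dup : [52, 52]
rot  — needs 3 operands, stack has 2 → underflow

7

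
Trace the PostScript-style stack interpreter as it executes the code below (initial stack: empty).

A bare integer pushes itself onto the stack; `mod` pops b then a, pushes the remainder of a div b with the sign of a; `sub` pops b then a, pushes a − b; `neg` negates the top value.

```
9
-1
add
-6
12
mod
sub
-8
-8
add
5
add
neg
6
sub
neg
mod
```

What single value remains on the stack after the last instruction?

4

9   -> 9
-1  -> 9 -1
add -> 8
-6  -> 8 -6
12  -> 8 -6 12
mod -> 8 -6
sub -> 14
-8  -> 14 -8
-8  -> 14 -8 -8
add -> 14 -16
5   -> 14 -16 5
add -> 14 -11
neg -> 14 11
6   -> 14 11 6
sub -> 14 5
neg -> 14 -5
mod -> 4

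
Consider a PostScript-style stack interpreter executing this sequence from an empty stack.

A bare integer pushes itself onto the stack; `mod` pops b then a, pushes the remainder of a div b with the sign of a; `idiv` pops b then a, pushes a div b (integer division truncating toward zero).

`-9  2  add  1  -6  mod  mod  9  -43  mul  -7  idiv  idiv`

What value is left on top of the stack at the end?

0

-9   -> [-9]
2    -> [-9, 2]
add  -> [-7]
1    -> [-7, 1]
-6   -> [-7, 1, -6]
mod  -> [-7, 1]
mod  -> [0]
9    -> [0, 9]
-43  -> [0, 9, -43]
mul  -> [0, -387]
-7   -> [0, -387, -7]
idiv -> [0, 55]
idiv -> [0]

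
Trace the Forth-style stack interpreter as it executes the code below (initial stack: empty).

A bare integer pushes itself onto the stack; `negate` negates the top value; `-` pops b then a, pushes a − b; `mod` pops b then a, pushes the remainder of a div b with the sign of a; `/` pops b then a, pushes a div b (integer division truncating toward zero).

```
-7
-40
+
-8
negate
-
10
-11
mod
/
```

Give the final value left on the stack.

-7     : [-7]
-40    : [-7, -40]
+      : [-47]
-8     : [-47, -8]
negate : [-47, 8]
-      : [-55]
10     : [-55, 10]
-11    : [-55, 10, -11]
mod    : [-55, 10]
/      : [-5]

-5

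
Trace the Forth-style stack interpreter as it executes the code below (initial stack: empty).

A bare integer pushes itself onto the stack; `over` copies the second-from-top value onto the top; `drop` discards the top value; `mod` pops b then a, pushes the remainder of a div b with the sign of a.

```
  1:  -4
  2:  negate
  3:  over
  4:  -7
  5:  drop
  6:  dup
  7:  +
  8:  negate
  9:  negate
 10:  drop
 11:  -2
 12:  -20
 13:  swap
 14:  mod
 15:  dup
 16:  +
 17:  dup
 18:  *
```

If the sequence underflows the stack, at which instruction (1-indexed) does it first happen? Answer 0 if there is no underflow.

-4     -> -4
negate -> 4
over  — needs 2 operands, stack has 1 → underflow

3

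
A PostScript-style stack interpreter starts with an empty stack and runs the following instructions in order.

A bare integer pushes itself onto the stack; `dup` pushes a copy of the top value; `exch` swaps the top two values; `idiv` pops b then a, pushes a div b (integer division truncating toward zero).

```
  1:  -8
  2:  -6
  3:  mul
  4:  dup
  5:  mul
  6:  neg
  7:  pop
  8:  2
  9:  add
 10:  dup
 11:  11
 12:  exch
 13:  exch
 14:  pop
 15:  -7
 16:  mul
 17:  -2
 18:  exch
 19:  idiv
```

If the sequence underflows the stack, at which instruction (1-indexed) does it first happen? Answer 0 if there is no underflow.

-8   -8
-6   -8 -6
mul  48
dup  48 48
mul  2304
neg  -2304
pop  (empty)
2    2
add  — needs 2 operands, stack has 1 → underflow

9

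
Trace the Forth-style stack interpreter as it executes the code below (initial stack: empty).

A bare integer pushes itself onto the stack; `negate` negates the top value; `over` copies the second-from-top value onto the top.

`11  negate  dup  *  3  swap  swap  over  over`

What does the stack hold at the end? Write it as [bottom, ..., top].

11     : [11]
negate : [-11]
dup    : [-11, -11]
*      : [121]
3      : [121, 3]
swap   : [3, 121]
swap   : [121, 3]
over   : [121, 3, 121]
over   : [121, 3, 121, 3]

[121, 3, 121, 3]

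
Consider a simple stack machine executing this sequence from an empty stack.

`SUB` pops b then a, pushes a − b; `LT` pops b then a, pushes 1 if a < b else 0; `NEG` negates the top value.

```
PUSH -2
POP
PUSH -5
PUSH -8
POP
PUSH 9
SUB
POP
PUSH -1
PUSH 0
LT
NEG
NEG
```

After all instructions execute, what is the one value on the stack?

PUSH -2  [-2]
POP      []
PUSH -5  [-5]
PUSH -8  [-5, -8]
POP      [-5]
PUSH 9   [-5, 9]
SUB      [-14]
POP      []
PUSH -1  [-1]
PUSH 0   [-1, 0]
LT       [1]
NEG      [-1]
NEG      [1]

1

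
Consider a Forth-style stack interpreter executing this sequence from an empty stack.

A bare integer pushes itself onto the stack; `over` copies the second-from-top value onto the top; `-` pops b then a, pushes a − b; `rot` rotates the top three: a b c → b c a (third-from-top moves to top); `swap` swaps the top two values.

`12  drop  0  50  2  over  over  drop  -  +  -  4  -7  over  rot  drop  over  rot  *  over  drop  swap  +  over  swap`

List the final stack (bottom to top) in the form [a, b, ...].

[-2, -2, 53]

12   : [12]
drop : []
0    : [0]
50   : [0, 50]
2    : [0, 50, 2]
over : [0, 50, 2, 50]
over : [0, 50, 2, 50, 2]
drop : [0, 50, 2, 50]
-    : [0, 50, -48]
+    : [0, 2]
-    : [-2]
4    : [-2, 4]
-7   : [-2, 4, -7]
over : [-2, 4, -7, 4]
rot  : [-2, -7, 4, 4]
drop : [-2, -7, 4]
over : [-2, -7, 4, -7]
rot  : [-2, 4, -7, -7]
*    : [-2, 4, 49]
over : [-2, 4, 49, 4]
drop : [-2, 4, 49]
swap : [-2, 49, 4]
+    : [-2, 53]
over : [-2, 53, -2]
swap : [-2, -2, 53]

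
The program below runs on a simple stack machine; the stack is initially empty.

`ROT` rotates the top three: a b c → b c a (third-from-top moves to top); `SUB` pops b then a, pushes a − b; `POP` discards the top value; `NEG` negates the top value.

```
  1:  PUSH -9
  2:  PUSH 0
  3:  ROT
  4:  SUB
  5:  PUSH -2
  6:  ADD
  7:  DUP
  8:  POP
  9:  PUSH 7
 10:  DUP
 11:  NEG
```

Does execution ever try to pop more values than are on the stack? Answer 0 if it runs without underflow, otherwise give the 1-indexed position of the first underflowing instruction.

PUSH -9  [-9]
PUSH 0   [-9, 0]
ROT  — needs 3 operands, stack has 2 → underflow

3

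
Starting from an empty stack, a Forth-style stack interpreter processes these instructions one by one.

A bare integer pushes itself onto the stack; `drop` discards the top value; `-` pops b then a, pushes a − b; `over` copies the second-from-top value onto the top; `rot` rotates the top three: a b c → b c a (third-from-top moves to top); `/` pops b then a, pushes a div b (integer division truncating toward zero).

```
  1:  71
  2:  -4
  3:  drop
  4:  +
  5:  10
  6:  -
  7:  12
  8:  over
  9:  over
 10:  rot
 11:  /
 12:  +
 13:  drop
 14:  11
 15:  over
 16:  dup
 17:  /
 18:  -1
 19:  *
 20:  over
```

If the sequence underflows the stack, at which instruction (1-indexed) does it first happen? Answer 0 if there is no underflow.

4

71    [71]
-4    [71, -4]
drop  [71]
+  — needs 2 operands, stack has 1 → underflow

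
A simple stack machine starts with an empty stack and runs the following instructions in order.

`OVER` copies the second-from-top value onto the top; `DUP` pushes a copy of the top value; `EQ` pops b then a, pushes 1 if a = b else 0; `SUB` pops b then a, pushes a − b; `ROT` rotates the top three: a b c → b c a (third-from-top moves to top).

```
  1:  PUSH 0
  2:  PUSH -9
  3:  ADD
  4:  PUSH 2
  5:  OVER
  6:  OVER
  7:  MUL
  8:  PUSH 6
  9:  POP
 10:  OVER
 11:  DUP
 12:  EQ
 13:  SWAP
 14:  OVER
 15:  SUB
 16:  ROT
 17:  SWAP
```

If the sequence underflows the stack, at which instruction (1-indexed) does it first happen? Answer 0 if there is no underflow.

PUSH 0  → 0
PUSH -9 → 0 -9
ADD     → -9
PUSH 2  → -9 2
OVER    → -9 2 -9
OVER    → -9 2 -9 2
MUL     → -9 2 -18
PUSH 6  → -9 2 -18 6
POP     → -9 2 -18
OVER    → -9 2 -18 2
DUP     → -9 2 -18 2 2
EQ      → -9 2 -18 1
SWAP    → -9 2 1 -18
OVER    → -9 2 1 -18 1
SUB     → -9 2 1 -19
ROT     → -9 1 -19 2
SWAP    → -9 1 2 -19

0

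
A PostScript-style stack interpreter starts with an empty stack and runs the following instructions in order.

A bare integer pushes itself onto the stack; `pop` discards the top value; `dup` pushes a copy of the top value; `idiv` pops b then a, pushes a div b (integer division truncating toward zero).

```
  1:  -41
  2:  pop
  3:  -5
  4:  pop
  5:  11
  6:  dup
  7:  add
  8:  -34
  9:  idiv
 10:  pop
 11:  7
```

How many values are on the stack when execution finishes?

1

-41  -> -41
pop  -> (empty)
-5   -> -5
pop  -> (empty)
11   -> 11
dup  -> 11 11
add  -> 22
-34  -> 22 -34
idiv -> 0
pop  -> (empty)
7    -> 7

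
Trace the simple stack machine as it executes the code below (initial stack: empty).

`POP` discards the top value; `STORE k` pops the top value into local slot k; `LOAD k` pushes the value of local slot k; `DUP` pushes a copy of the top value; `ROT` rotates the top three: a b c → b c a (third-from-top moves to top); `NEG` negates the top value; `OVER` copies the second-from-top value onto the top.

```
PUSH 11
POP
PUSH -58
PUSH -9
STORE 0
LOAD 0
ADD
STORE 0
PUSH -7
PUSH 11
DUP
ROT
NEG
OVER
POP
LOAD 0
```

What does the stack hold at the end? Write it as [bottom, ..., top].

PUSH 11   [11]
POP       []
PUSH -58  [-58]
PUSH -9   [-58, -9]
STORE 0   [-58]
LOAD 0    [-58, -9]
ADD       [-67]
STORE 0   []
PUSH -7   [-7]
PUSH 11   [-7, 11]
DUP       [-7, 11, 11]
ROT       [11, 11, -7]
NEG       [11, 11, 7]
OVER      [11, 11, 7, 11]
POP       [11, 11, 7]
LOAD 0    [11, 11, 7, -67]

[11, 11, 7, -67]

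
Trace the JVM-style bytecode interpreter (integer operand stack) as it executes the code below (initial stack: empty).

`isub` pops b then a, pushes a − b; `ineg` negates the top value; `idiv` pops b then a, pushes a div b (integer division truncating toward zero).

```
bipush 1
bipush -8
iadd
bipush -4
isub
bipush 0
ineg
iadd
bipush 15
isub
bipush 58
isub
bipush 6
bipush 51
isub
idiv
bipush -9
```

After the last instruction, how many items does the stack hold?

bipush 1  : [1]
bipush -8 : [1, -8]
iadd      : [-7]
bipush -4 : [-7, -4]
isub      : [-3]
bipush 0  : [-3, 0]
ineg      : [-3, 0]
iadd      : [-3]
bipush 15 : [-3, 15]
isub      : [-18]
bipush 58 : [-18, 58]
isub      : [-76]
bipush 6  : [-76, 6]
bipush 51 : [-76, 6, 51]
isub      : [-76, -45]
idiv      : [1]
bipush -9 : [1, -9]

2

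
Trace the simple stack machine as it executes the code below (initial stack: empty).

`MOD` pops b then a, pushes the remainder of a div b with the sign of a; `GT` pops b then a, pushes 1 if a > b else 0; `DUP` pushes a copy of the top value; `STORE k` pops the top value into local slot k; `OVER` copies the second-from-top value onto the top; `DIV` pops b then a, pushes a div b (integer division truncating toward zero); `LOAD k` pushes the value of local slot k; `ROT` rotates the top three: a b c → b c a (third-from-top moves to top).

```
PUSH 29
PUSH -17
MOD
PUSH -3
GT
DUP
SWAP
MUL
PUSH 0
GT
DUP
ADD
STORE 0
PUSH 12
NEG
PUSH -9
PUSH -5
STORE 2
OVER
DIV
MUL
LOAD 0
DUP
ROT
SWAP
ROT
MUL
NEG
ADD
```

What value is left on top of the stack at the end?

PUSH 29  → 29
PUSH -17 → 29 -17
MOD      → 12
PUSH -3  → 12 -3
GT       → 1
DUP      → 1 1
SWAP     → 1 1
MUL      → 1
PUSH 0   → 1 0
GT       → 1
DUP      → 1 1
ADD      → 2
STORE 0  → (empty)
PUSH 12  → 12
NEG      → -12
PUSH -9  → -12 -9
PUSH -5  → -12 -9 -5
STORE 2  → -12 -9
OVER     → -12 -9 -12
DIV      → -12 0
MUL      → 0
LOAD 0   → 0 2
DUP      → 0 2 2
ROT      → 2 2 0
SWAP     → 2 0 2
ROT      → 0 2 2
MUL      → 0 4
NEG      → 0 -4
ADD      → -4

-4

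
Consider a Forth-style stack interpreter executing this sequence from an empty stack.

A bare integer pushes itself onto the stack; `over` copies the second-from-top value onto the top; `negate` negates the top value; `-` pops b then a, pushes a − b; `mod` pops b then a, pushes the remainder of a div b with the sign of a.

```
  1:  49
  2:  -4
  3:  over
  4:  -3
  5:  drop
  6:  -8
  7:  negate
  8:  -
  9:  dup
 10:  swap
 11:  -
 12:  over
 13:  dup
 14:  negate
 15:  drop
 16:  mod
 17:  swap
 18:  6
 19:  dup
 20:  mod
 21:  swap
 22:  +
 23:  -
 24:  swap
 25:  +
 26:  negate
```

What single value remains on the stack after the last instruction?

-53

49     → 49
-4     → 49 -4
over   → 49 -4 49
-3     → 49 -4 49 -3
drop   → 49 -4 49
-8     → 49 -4 49 -8
negate → 49 -4 49 8
-      → 49 -4 41
dup    → 49 -4 41 41
swap   → 49 -4 41 41
-      → 49 -4 0
over   → 49 -4 0 -4
dup    → 49 -4 0 -4 -4
negate → 49 -4 0 -4 4
drop   → 49 -4 0 -4
mod    → 49 -4 0
swap   → 49 0 -4
6      → 49 0 -4 6
dup    → 49 0 -4 6 6
mod    → 49 0 -4 0
swap   → 49 0 0 -4
+      → 49 0 -4
-      → 49 4
swap   → 4 49
+      → 53
negate → -53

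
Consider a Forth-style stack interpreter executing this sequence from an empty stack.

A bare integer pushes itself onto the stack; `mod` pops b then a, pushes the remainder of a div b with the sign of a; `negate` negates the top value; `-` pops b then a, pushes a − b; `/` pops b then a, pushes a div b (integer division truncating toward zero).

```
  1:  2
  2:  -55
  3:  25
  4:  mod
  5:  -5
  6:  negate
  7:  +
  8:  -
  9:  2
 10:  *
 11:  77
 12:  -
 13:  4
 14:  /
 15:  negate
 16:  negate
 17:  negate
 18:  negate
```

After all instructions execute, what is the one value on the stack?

2      -> [2]
-55    -> [2, -55]
25     -> [2, -55, 25]
mod    -> [2, -5]
-5     -> [2, -5, -5]
negate -> [2, -5, 5]
+      -> [2, 0]
-      -> [2]
2      -> [2, 2]
*      -> [4]
77     -> [4, 77]
-      -> [-73]
4      -> [-73, 4]
/      -> [-18]
negate -> [18]
negate -> [-18]
negate -> [18]
negate -> [-18]

-18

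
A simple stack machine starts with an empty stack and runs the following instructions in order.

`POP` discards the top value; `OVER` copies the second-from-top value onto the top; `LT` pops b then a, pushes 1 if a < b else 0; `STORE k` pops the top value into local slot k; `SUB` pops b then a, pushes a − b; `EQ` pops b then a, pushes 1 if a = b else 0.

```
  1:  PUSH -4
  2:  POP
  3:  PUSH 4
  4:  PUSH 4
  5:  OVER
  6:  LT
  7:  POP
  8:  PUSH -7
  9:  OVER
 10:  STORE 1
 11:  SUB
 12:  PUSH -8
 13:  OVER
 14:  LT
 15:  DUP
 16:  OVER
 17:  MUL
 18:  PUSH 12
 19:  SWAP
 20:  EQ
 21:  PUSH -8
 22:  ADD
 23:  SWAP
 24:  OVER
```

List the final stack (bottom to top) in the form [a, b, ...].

[11, -8, 1, -8]

PUSH -4  [-4]
POP      []
PUSH 4   [4]
PUSH 4   [4, 4]
OVER     [4, 4, 4]
LT       [4, 0]
POP      [4]
PUSH -7  [4, -7]
OVER     [4, -7, 4]
STORE 1  [4, -7]
SUB      [11]
PUSH -8  [11, -8]
OVER     [11, -8, 11]
LT       [11, 1]
DUP      [11, 1, 1]
OVER     [11, 1, 1, 1]
MUL      [11, 1, 1]
PUSH 12  [11, 1, 1, 12]
SWAP     [11, 1, 12, 1]
EQ       [11, 1, 0]
PUSH -8  [11, 1, 0, -8]
ADD      [11, 1, -8]
SWAP     [11, -8, 1]
OVER     [11, -8, 1, -8]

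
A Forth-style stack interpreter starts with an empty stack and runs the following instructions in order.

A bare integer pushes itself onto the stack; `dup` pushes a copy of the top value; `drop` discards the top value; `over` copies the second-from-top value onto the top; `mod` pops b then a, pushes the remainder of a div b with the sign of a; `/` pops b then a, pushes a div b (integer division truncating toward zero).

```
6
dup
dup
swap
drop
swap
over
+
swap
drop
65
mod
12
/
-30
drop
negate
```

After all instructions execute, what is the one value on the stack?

6      -> [6]
dup    -> [6, 6]
dup    -> [6, 6, 6]
swap   -> [6, 6, 6]
drop   -> [6, 6]
swap   -> [6, 6]
over   -> [6, 6, 6]
+      -> [6, 12]
swap   -> [12, 6]
drop   -> [12]
65     -> [12, 65]
mod    -> [12]
12     -> [12, 12]
/      -> [1]
-30    -> [1, -30]
drop   -> [1]
negate -> [-1]

-1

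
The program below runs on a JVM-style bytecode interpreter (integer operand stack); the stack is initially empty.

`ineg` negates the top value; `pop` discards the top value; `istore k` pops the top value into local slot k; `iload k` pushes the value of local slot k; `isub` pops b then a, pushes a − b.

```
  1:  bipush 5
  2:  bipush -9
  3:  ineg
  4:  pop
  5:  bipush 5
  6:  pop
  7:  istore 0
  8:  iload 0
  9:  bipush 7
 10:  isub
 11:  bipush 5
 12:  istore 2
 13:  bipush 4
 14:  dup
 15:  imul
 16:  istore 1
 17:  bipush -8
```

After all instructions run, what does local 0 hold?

5

bipush 5  -> [5]
bipush -9 -> [5, -9]
ineg      -> [5, 9]
pop       -> [5]
bipush 5  -> [5, 5]
pop       -> [5]
istore 0  -> []
iload 0   -> [5]
bipush 7  -> [5, 7]
isub      -> [-2]
bipush 5  -> [-2, 5]
istore 2  -> [-2]
bipush 4  -> [-2, 4]
dup       -> [-2, 4, 4]
imul      -> [-2, 16]
istore 1  -> [-2]
bipush -8 -> [-2, -8]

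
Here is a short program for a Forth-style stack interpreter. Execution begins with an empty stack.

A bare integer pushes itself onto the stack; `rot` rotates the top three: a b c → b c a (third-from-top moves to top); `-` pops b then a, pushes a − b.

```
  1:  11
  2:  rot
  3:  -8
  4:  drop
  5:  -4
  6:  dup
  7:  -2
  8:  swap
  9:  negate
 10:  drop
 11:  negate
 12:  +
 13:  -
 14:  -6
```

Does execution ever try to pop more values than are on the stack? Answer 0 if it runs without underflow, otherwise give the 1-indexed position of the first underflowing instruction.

2

11  [11]
rot  — needs 3 operands, stack has 1 → underflow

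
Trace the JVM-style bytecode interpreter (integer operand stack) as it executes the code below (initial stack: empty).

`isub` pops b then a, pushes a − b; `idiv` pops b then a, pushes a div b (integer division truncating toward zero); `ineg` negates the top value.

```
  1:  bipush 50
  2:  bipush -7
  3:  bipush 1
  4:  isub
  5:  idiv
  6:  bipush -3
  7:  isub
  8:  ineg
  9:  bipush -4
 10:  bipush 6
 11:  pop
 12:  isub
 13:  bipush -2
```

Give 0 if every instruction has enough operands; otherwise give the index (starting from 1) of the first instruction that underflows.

bipush 50 → 50
bipush -7 → 50 -7
bipush 1  → 50 -7 1
isub      → 50 -8
idiv      → -6
bipush -3 → -6 -3
isub      → -3
ineg      → 3
bipush -4 → 3 -4
bipush 6  → 3 -4 6
pop       → 3 -4
isub      → 7
bipush -2 → 7 -2

0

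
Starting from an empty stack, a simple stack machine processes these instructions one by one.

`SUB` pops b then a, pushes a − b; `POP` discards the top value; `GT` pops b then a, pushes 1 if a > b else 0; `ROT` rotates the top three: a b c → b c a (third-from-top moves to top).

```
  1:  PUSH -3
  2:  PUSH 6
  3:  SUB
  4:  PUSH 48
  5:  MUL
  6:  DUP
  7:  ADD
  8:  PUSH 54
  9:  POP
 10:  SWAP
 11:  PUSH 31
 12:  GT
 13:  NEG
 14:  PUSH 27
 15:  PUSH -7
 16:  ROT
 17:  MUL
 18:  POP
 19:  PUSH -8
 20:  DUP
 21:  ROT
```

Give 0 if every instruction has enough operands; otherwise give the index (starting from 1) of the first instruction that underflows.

PUSH -3 -> [-3]
PUSH 6  -> [-3, 6]
SUB     -> [-9]
PUSH 48 -> [-9, 48]
MUL     -> [-432]
DUP     -> [-432, -432]
ADD     -> [-864]
PUSH 54 -> [-864, 54]
POP     -> [-864]
SWAP  — needs 2 operands, stack has 1 → underflow

10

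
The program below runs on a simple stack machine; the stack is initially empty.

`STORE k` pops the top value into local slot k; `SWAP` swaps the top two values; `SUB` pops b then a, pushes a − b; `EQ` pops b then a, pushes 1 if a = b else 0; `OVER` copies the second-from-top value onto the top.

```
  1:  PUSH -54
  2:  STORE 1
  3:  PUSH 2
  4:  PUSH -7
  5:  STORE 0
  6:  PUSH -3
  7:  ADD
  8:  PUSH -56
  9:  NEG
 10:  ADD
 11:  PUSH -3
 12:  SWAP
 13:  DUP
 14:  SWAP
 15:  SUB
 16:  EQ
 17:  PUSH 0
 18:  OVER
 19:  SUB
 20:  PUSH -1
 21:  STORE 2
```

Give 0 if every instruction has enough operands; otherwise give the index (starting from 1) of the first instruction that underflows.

PUSH -54 → [-54]
STORE 1  → []
PUSH 2   → [2]
PUSH -7  → [2, -7]
STORE 0  → [2]
PUSH -3  → [2, -3]
ADD      → [-1]
PUSH -56 → [-1, -56]
NEG      → [-1, 56]
ADD      → [55]
PUSH -3  → [55, -3]
SWAP     → [-3, 55]
DUP      → [-3, 55, 55]
SWAP     → [-3, 55, 55]
SUB      → [-3, 0]
EQ       → [0]
PUSH 0   → [0, 0]
OVER     → [0, 0, 0]
SUB      → [0, 0]
PUSH -1  → [0, 0, -1]
STORE 2  → [0, 0]

0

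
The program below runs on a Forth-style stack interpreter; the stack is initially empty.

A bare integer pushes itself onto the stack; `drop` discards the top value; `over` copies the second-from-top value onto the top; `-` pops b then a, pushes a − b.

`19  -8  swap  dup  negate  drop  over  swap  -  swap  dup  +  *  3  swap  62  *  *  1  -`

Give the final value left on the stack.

80351

19     : [19]
-8     : [19, -8]
swap   : [-8, 19]
dup    : [-8, 19, 19]
negate : [-8, 19, -19]
drop   : [-8, 19]
over   : [-8, 19, -8]
swap   : [-8, -8, 19]
-      : [-8, -27]
swap   : [-27, -8]
dup    : [-27, -8, -8]
+      : [-27, -16]
*      : [432]
3      : [432, 3]
swap   : [3, 432]
62     : [3, 432, 62]
*      : [3, 26784]
*      : [80352]
1      : [80352, 1]
-      : [80351]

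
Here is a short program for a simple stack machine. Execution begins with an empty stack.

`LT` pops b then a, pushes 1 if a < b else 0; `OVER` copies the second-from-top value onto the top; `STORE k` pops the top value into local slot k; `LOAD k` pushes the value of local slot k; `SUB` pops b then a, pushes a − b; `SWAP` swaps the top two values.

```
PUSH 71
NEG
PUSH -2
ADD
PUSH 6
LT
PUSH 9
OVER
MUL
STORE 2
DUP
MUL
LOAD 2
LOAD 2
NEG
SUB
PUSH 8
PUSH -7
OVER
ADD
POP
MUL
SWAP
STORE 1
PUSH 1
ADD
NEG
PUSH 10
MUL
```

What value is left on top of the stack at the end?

PUSH 71 → 71
NEG     → -71
PUSH -2 → -71 -2
ADD     → -73
PUSH 6  → -73 6
LT      → 1
PUSH 9  → 1 9
OVER    → 1 9 1
MUL     → 1 9
STORE 2 → 1
DUP     → 1 1
MUL     → 1
LOAD 2  → 1 9
LOAD 2  → 1 9 9
NEG     → 1 9 -9
SUB     → 1 18
PUSH 8  → 1 18 8
PUSH -7 → 1 18 8 -7
OVER    → 1 18 8 -7 8
ADD     → 1 18 8 1
POP     → 1 18 8
MUL     → 1 144
SWAP    → 144 1
STORE 1 → 144
PUSH 1  → 144 1
ADD     → 145
NEG     → -145
PUSH 10 → -145 10
MUL     → -1450

-1450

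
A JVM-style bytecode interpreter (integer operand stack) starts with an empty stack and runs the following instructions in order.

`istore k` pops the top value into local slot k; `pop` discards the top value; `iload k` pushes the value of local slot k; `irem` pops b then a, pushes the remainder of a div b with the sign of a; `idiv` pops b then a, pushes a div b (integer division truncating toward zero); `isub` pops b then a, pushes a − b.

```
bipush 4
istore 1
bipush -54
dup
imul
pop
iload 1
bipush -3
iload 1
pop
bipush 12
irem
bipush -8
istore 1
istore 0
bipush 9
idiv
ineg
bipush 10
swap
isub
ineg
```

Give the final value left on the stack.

bipush 4    4
istore 1    (empty)
bipush -54  -54
dup         -54 -54
imul        2916
pop         (empty)
iload 1     4
bipush -3   4 -3
iload 1     4 -3 4
pop         4 -3
bipush 12   4 -3 12
irem        4 -3
bipush -8   4 -3 -8
istore 1    4 -3
istore 0    4
bipush 9    4 9
idiv        0
ineg        0
bipush 10   0 10
swap        10 0
isub        10
ineg        -10

-10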